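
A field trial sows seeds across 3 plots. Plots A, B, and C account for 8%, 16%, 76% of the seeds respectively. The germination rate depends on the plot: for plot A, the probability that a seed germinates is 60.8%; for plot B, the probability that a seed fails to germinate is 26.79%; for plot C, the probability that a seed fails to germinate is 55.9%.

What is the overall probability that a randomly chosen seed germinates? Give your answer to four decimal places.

P(G) ≈ 0.5009

P(G|B) = 1 − 0.2679 = 0.7321.
P(G|C) = 1 − 0.559 = 0.441.
P(G) = P(G|A)·P(A) + P(G|B)·P(B) + P(G|C)·P(C)
      = 0.608·0.08 + 0.7321·0.16 + 0.441·0.76
      = 0.04864 + 0.117136 + 0.33516 = 0.500936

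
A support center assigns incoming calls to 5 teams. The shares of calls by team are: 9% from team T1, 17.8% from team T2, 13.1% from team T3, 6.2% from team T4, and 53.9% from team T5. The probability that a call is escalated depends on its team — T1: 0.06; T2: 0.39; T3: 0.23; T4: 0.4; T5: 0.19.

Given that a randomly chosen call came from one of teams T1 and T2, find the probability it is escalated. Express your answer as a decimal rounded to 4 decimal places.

P(E|S) ≈ 0.2792

Let S = {T1, T2}.
P(S) = 0.09 + 0.178 = 0.268.
P(E ∩ S) = 0.06·0.09 + 0.39·0.178 = 0.0054 + 0.06942 = 0.07482.
P(E | S) = 0.07482 / 0.268 = 0.279179…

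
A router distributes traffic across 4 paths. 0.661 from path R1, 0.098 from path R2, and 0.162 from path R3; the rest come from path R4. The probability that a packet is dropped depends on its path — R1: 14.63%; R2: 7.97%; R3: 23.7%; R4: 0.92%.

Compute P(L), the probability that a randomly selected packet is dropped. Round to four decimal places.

P(R4) = 1 − (0.661 + 0.098 + 0.162) = 0.079.
Summing over the partition,
P(L) = P(L|R1)·P(R1) + P(L|R2)·P(R2) + P(L|R3)·P(R3) + P(L|R4)·P(R4)
      = 0.1463·0.661 + 0.0797·0.098 + 0.237·0.162 + 0.0092·0.079
      = 0.0967043 + 0.0078106 + 0.038394 + 0.0007268 = 0.1436357

0.1436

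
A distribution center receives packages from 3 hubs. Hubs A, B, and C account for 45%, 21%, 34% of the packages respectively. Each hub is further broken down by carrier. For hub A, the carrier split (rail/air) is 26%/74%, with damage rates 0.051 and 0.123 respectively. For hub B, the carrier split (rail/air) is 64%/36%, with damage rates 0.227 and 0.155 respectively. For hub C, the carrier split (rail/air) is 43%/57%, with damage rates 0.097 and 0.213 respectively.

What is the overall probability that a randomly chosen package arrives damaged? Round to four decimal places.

P(D|A) = 0.26·0.051 + 0.74·0.123 = 0.01326 + 0.09102 = 0.10428
P(D|B) = 0.64·0.227 + 0.36·0.155 = 0.14528 + 0.0558 = 0.20108
P(D|C) = 0.43·0.097 + 0.57·0.213 = 0.04171 + 0.12141 = 0.16312
Then overall,
P(D) = 0.45·0.10428 + 0.21·0.20108 + 0.34·0.16312
      = 0.046926 + 0.0422268 + 0.0554608 = 0.1446136

0.1446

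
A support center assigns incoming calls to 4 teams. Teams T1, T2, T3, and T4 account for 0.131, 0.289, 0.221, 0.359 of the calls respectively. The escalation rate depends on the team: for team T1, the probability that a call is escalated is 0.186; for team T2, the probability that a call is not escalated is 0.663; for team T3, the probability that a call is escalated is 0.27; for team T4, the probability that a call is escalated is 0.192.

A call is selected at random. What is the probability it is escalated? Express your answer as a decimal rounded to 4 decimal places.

P(E) ≈ 0.2504

P(E|T2) = 1 − 0.663 = 0.337.
Using total probability over the partition,
P(E) = P(E|T1)·P(T1) + P(E|T2)·P(T2) + P(E|T3)·P(T3) + P(E|T4)·P(T4)
      = 0.186·0.131 + 0.337·0.289 + 0.27·0.221 + 0.192·0.359
      = 0.024366 + 0.097393 + 0.05967 + 0.068928 = 0.250357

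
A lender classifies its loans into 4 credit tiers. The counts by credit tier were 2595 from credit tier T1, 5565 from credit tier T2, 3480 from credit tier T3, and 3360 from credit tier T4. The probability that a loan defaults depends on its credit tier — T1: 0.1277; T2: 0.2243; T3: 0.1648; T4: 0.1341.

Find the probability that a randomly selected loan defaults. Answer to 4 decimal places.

0.1736

Total: 2595 + 5565 + 3480 + 3360 = 15000.
P(T1) = 2595/15000 = 0.173. P(T2) = 5565/15000 = 0.371. P(T3) = 3480/15000 = 0.232. P(T4) = 3360/15000 = 0.224.
By the law of total probability,
P(D) = P(D|T1)·P(T1) + P(D|T2)·P(T2) + P(D|T3)·P(T3) + P(D|T4)·P(T4)
      = 0.1277·0.173 + 0.2243·0.371 + 0.1648·0.232 + 0.1341·0.224
      = 0.0220921 + 0.0832153 + 0.0382336 + 0.0300384 = 0.1735794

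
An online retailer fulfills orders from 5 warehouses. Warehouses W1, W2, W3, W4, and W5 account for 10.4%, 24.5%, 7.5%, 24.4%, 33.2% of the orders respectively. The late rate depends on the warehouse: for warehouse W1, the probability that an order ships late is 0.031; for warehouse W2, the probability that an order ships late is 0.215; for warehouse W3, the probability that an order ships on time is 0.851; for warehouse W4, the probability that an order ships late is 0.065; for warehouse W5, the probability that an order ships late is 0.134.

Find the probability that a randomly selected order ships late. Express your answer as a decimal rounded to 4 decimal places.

P(L|W3) = 1 − 0.851 = 0.149.
Using total probability over the partition,
P(L) = P(L|W1)·P(W1) + P(L|W2)·P(W2) + P(L|W3)·P(W3) + P(L|W4)·P(W4) + P(L|W5)·P(W5)
      = 0.031·0.104 + 0.215·0.245 + 0.149·0.075 + 0.065·0.244 + 0.134·0.332
      = 0.003224 + 0.052675 + 0.011175 + 0.01586 + 0.044488 = 0.127422

P(L) ≈ 0.1274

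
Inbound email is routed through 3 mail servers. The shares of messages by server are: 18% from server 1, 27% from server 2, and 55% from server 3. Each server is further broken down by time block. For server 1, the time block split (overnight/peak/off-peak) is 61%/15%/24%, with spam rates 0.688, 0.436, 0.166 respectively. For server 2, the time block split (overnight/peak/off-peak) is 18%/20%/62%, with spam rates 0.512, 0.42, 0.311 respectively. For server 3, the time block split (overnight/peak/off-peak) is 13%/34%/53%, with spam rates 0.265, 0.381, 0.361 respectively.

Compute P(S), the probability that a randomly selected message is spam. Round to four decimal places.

P(S) ≈ 0.3895

P(S|1) = 0.61·0.688 + 0.15·0.436 + 0.24·0.166 = 0.41968 + 0.0654 + 0.03984 = 0.52492
P(S|2) = 0.18·0.512 + 0.2·0.42 + 0.62·0.311 = 0.09216 + 0.084 + 0.19282 = 0.36898
P(S|3) = 0.13·0.265 + 0.34·0.381 + 0.53·0.361 = 0.03445 + 0.12954 + 0.19133 = 0.35532
By total probability over the outer partition,
P(S) = 0.18·0.52492 + 0.27·0.36898 + 0.55·0.35532
      = 0.0944856 + 0.0996246 + 0.195426 = 0.3895362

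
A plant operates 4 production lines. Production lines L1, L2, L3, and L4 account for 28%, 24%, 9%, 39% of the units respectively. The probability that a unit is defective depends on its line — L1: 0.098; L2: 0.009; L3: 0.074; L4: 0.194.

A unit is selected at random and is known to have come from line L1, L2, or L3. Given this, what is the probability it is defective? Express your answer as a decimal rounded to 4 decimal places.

0.0594

Let S = {L1, L2, L3}.
P(S) = 0.28 + 0.24 + 0.09 = 0.61.
P(D ∩ S) = 0.098·0.28 + 0.009·0.24 + 0.074·0.09 = 0.02744 + 0.00216 + 0.00666 = 0.03626.
P(D | S) = 0.03626 / 0.61 = 0.059443…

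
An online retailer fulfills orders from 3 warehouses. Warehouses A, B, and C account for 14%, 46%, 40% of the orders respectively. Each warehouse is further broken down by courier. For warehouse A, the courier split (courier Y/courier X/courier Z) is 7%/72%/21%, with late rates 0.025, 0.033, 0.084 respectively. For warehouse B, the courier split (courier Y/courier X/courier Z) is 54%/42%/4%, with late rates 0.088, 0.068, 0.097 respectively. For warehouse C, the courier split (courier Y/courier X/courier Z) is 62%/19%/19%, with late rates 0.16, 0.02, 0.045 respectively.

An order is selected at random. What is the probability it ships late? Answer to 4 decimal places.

0.0874

P(L|A) = 0.07·0.025 + 0.72·0.033 + 0.21·0.084 = 0.00175 + 0.02376 + 0.01764 = 0.04315
P(L|B) = 0.54·0.088 + 0.42·0.068 + 0.04·0.097 = 0.04752 + 0.02856 + 0.00388 = 0.07996
P(L|C) = 0.62·0.16 + 0.19·0.02 + 0.19·0.045 = 0.0992 + 0.0038 + 0.00855 = 0.11155
By total probability over the outer partition,
P(L) = 0.14·0.04315 + 0.46·0.07996 + 0.4·0.11155
      = 0.006041 + 0.0367816 + 0.04462 = 0.0874426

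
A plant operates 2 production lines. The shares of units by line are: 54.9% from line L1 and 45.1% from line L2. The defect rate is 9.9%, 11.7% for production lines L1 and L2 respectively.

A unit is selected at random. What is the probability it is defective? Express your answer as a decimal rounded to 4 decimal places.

0.1071

P(D) = P(D|L1)·P(L1) + P(D|L2)·P(L2)
      = 0.099·0.549 + 0.117·0.451
      = 0.054351 + 0.052767 = 0.107118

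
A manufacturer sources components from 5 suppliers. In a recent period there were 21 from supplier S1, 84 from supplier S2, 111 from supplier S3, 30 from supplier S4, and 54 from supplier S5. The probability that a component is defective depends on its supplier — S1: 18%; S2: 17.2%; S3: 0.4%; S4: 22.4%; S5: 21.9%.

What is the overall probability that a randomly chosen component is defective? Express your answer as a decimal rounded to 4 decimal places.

Total: 21 + 84 + 111 + 30 + 54 = 300.
P(S1) = 21/300 = 0.07. P(S2) = 84/300 = 0.28. P(S3) = 111/300 = 0.37. P(S4) = 30/300 = 0.1. P(S5) = 54/300 = 0.18.
Using total probability over the partition,
P(D) = P(D|S1)·P(S1) + P(D|S2)·P(S2) + P(D|S3)·P(S3) + P(D|S4)·P(S4) + P(D|S5)·P(S5)
      = 0.18·0.07 + 0.172·0.28 + 0.004·0.37 + 0.224·0.1 + 0.219·0.18
      = 0.0126 + 0.04816 + 0.00148 + 0.0224 + 0.03942 = 0.12406

P(D) ≈ 0.1241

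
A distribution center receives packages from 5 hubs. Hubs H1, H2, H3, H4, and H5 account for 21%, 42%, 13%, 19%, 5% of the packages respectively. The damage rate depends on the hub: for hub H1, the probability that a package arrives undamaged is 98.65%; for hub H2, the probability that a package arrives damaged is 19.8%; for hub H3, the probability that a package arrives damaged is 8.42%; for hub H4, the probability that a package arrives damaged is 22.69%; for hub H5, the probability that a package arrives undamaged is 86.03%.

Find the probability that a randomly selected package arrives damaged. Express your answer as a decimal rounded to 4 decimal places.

P(D|H1) = 1 − 0.9865 = 0.0135.
P(D|H5) = 1 − 0.8603 = 0.1397.
Using total probability over the partition,
P(D) = P(D|H1)·P(H1) + P(D|H2)·P(H2) + P(D|H3)·P(H3) + P(D|H4)·P(H4) + P(D|H5)·P(H5)
      = 0.0135·0.21 + 0.198·0.42 + 0.0842·0.13 + 0.2269·0.19 + 0.1397·0.05
      = 0.002835 + 0.08316 + 0.010946 + 0.043111 + 0.006985 = 0.147037

0.1470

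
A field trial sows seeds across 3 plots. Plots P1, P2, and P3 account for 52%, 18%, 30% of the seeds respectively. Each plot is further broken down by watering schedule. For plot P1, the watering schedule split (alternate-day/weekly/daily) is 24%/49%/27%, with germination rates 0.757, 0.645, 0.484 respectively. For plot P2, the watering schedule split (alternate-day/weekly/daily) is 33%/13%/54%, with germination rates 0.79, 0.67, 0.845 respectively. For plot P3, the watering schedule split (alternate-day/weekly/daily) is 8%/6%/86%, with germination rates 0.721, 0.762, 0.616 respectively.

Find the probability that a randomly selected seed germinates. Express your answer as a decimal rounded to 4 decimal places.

0.6615

P(G|P1) = 0.24·0.757 + 0.49·0.645 + 0.27·0.484 = 0.18168 + 0.31605 + 0.13068 = 0.62841
P(G|P2) = 0.33·0.79 + 0.13·0.67 + 0.54·0.845 = 0.2607 + 0.0871 + 0.4563 = 0.8041
P(G|P3) = 0.08·0.721 + 0.06·0.762 + 0.86·0.616 = 0.05768 + 0.04572 + 0.52976 = 0.63316
Then overall,
P(G) = 0.52·0.62841 + 0.18·0.8041 + 0.3·0.63316
      = 0.3267732 + 0.144738 + 0.189948 = 0.6614592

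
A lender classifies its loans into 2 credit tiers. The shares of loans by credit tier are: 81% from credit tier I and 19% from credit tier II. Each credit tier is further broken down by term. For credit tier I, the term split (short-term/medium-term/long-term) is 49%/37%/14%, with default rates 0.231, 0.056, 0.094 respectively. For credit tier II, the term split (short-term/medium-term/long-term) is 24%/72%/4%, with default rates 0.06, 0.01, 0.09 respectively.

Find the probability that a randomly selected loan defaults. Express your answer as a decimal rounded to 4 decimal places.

0.1239

P(D|I) = 0.49·0.231 + 0.37·0.056 + 0.14·0.094 = 0.11319 + 0.02072 + 0.01316 = 0.14707
P(D|II) = 0.24·0.06 + 0.72·0.01 + 0.04·0.09 = 0.0144 + 0.0072 + 0.0036 = 0.0252
By total probability over the outer partition,
P(D) = 0.81·0.14707 + 0.19·0.0252
      = 0.1191267 + 0.004788 = 0.1239147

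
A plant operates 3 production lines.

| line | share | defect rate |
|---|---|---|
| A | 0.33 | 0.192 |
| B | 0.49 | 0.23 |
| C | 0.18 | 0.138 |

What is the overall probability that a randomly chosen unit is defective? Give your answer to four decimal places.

P(D) ≈ 0.2009

P(D) = P(D|A)·P(A) + P(D|B)·P(B) + P(D|C)·P(C)
      = 0.192·0.33 + 0.23·0.49 + 0.138·0.18
      = 0.06336 + 0.1127 + 0.02484 = 0.2009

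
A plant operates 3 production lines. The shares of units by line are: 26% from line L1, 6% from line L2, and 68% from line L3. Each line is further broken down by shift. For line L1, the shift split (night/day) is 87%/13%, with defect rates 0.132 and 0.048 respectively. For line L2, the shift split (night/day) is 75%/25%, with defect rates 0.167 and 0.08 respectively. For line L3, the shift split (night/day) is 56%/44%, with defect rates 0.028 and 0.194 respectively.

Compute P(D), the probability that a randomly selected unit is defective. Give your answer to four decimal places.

0.1089

P(D|L1) = 0.87·0.132 + 0.13·0.048 = 0.11484 + 0.00624 = 0.12108
P(D|L2) = 0.75·0.167 + 0.25·0.08 = 0.12525 + 0.02 = 0.14525
P(D|L3) = 0.56·0.028 + 0.44·0.194 = 0.01568 + 0.08536 = 0.10104
Then overall,
P(D) = 0.26·0.12108 + 0.06·0.14525 + 0.68·0.10104
      = 0.0314808 + 0.008715 + 0.0687072 = 0.108903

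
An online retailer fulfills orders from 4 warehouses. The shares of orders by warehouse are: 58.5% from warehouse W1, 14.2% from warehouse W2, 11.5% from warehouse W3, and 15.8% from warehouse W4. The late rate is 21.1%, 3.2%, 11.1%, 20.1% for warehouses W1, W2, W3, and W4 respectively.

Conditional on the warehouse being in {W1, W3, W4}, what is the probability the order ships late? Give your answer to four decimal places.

0.1958

Let S = {W1, W3, W4}.
P(S) = 0.585 + 0.115 + 0.158 = 0.858.
P(L ∩ S) = 0.211·0.585 + 0.111·0.115 + 0.201·0.158 = 0.123435 + 0.012765 + 0.031758 = 0.167958.
P(L | S) = 0.167958 / 0.858 = 0.195755…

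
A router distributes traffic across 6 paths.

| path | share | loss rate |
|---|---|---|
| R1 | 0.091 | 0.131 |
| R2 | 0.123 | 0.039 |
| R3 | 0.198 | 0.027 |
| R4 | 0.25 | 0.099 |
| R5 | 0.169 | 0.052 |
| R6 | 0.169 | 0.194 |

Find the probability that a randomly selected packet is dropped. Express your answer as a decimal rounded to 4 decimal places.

P(L) = P(L|R1)·P(R1) + P(L|R2)·P(R2) + P(L|R3)·P(R3) + P(L|R4)·P(R4) + P(L|R5)·P(R5) + P(L|R6)·P(R6)
      = 0.131·0.091 + 0.039·0.123 + 0.027·0.198 + 0.099·0.25 + 0.052·0.169 + 0.194·0.169
      = 0.011921 + 0.004797 + 0.005346 + 0.02475 + 0.008788 + 0.032786 = 0.088388

0.0884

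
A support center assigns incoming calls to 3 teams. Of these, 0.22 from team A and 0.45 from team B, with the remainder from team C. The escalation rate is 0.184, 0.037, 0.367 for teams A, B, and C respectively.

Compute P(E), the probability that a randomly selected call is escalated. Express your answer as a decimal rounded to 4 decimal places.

P(E) ≈ 0.1782

P(C) = 1 − (0.22 + 0.45) = 0.33.
P(E) = P(E|A)·P(A) + P(E|B)·P(B) + P(E|C)·P(C)
      = 0.184·0.22 + 0.037·0.45 + 0.367·0.33
      = 0.04048 + 0.01665 + 0.12111 = 0.17824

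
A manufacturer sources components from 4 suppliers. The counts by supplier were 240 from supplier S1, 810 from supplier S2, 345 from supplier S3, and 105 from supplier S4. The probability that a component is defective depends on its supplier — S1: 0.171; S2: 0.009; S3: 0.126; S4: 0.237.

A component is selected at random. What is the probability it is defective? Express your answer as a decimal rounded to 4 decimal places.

Total: 240 + 810 + 345 + 105 = 1500.
P(S1) = 240/1500 = 0.16. P(S2) = 810/1500 = 0.54. P(S3) = 345/1500 = 0.23. P(S4) = 105/1500 = 0.07.
P(D) = P(D|S1)·P(S1) + P(D|S2)·P(S2) + P(D|S3)·P(S3) + P(D|S4)·P(S4)
      = 0.171·0.16 + 0.009·0.54 + 0.126·0.23 + 0.237·0.07
      = 0.02736 + 0.00486 + 0.02898 + 0.01659 = 0.07779

0.0778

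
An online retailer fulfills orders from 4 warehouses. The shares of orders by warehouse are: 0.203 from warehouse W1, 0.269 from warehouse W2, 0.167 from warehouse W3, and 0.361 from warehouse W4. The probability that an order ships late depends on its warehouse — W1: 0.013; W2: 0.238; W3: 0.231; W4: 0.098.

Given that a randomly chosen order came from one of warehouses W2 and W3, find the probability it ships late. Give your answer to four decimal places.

P(L|S) ≈ 0.2353

Let S = {W2, W3}.
P(S) = 0.269 + 0.167 = 0.436.
P(L ∩ S) = 0.238·0.269 + 0.231·0.167 = 0.064022 + 0.038577 = 0.102599.
P(L | S) = 0.102599 / 0.436 = 0.235319…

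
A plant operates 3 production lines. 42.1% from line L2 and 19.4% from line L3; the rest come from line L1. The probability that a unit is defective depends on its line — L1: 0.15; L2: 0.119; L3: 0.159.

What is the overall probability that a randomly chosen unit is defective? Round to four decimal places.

P(D) ≈ 0.1387

P(L1) = 1 − (0.421 + 0.194) = 0.385.
By the law of total probability,
P(D) = P(D|L1)·P(L1) + P(D|L2)·P(L2) + P(D|L3)·P(L3)
      = 0.15·0.385 + 0.119·0.421 + 0.159·0.194
      = 0.05775 + 0.050099 + 0.030846 = 0.138695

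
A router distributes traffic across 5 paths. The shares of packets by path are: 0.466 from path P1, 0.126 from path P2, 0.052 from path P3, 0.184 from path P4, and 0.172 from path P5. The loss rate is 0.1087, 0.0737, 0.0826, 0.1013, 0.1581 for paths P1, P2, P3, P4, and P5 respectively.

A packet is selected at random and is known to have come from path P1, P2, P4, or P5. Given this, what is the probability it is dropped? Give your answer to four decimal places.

Let S = {P1, P2, P4, P5}.
P(S) = 0.466 + 0.126 + 0.184 + 0.172 = 0.948.
P(L ∩ S) = 0.1087·0.466 + 0.0737·0.126 + 0.1013·0.184 + 0.1581·0.172 = 0.0506542 + 0.0092862 + 0.0186392 + 0.0271932 = 0.1057728.
P(L | S) = 0.1057728 / 0.948 = 0.111575…

0.1116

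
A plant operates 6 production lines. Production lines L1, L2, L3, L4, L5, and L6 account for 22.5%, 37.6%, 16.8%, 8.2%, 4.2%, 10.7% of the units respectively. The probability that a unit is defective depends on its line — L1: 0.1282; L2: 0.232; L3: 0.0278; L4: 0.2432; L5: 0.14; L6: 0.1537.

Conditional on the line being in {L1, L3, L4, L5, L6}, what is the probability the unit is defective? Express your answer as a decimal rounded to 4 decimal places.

P(D|S) ≈ 0.1214

Let S = {L1, L3, L4, L5, L6}.
P(S) = 0.225 + 0.168 + 0.082 + 0.042 + 0.107 = 0.624.
P(D ∩ S) = 0.1282·0.225 + 0.0278·0.168 + 0.2432·0.082 + 0.14·0.042 + 0.1537·0.107 = 0.028845 + 0.0046704 + 0.0199424 + 0.00588 + 0.0164459 = 0.0757837.
P(D | S) = 0.0757837 / 0.624 = 0.121448…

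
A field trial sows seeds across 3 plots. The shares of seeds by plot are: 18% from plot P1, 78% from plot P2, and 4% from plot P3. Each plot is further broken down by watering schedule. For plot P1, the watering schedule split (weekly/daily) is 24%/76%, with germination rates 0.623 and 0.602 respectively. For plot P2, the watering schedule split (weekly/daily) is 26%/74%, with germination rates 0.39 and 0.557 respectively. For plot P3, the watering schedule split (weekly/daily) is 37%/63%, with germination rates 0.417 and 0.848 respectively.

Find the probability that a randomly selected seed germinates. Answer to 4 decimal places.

P(G|P1) = 0.24·0.623 + 0.76·0.602 = 0.14952 + 0.45752 = 0.60704
P(G|P2) = 0.26·0.39 + 0.74·0.557 = 0.1014 + 0.41218 = 0.51358
P(G|P3) = 0.37·0.417 + 0.63·0.848 = 0.15429 + 0.53424 = 0.68853
Then overall,
P(G) = 0.18·0.60704 + 0.78·0.51358 + 0.04·0.68853
      = 0.1092672 + 0.4005924 + 0.0275412 = 0.5374008

P(G) ≈ 0.5374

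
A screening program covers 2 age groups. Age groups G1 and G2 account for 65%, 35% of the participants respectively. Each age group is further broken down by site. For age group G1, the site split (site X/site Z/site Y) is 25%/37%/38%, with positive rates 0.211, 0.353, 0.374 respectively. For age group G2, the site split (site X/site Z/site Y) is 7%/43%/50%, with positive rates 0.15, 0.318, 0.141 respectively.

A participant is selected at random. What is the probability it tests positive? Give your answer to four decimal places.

P(T|G1) = 0.25·0.211 + 0.37·0.353 + 0.38·0.374 = 0.05275 + 0.13061 + 0.14212 = 0.32548
P(T|G2) = 0.07·0.15 + 0.43·0.318 + 0.5·0.141 = 0.0105 + 0.13674 + 0.0705 = 0.21774
By total probability over the outer partition,
P(T) = 0.65·0.32548 + 0.35·0.21774
      = 0.211562 + 0.076209 = 0.287771

0.2878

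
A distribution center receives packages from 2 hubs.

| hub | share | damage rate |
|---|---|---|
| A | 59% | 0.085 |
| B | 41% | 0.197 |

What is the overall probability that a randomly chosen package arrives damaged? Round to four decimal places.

0.1309

By the law of total probability,
P(D) = P(D|A)·P(A) + P(D|B)·P(B)
      = 0.085·0.59 + 0.197·0.41
      = 0.05015 + 0.08077 = 0.13092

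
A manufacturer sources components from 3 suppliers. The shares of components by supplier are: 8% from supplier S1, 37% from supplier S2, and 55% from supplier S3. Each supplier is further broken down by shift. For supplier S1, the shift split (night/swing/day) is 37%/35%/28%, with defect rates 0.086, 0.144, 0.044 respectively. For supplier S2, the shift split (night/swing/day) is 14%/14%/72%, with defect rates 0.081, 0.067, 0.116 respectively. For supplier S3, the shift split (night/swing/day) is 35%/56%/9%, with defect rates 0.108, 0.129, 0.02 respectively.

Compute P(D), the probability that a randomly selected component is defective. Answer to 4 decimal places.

P(D|S1) = 0.37·0.086 + 0.35·0.144 + 0.28·0.044 = 0.03182 + 0.0504 + 0.01232 = 0.09454
P(D|S2) = 0.14·0.081 + 0.14·0.067 + 0.72·0.116 = 0.01134 + 0.00938 + 0.08352 = 0.10424
P(D|S3) = 0.35·0.108 + 0.56·0.129 + 0.09·0.02 = 0.0378 + 0.07224 + 0.0018 = 0.11184
Then overall,
P(D) = 0.08·0.09454 + 0.37·0.10424 + 0.55·0.11184
      = 0.0075632 + 0.0385688 + 0.061512 = 0.107644

0.1076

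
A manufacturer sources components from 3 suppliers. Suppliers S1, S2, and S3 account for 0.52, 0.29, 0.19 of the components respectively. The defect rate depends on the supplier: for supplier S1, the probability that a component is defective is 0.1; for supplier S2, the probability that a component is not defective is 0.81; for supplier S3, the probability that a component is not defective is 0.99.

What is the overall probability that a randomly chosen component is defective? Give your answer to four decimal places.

P(D|S2) = 1 − 0.81 = 0.19.
P(D|S3) = 1 − 0.99 = 0.01.
P(D) = P(D|S1)·P(S1) + P(D|S2)·P(S2) + P(D|S3)·P(S3)
      = 0.1·0.52 + 0.19·0.29 + 0.01·0.19
      = 0.052 + 0.0551 + 0.0019 = 0.109

P(D) ≈ 0.1090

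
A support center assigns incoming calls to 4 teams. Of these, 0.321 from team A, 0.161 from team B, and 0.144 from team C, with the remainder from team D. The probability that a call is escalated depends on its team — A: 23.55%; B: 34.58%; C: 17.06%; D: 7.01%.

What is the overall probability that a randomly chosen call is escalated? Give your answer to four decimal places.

P(D) = 1 − (0.321 + 0.161 + 0.144) = 0.374.
P(E) = P(E|A)·P(A) + P(E|B)·P(B) + P(E|C)·P(C) + P(E|D)·P(D)
      = 0.2355·0.321 + 0.3458·0.161 + 0.1706·0.144 + 0.0701·0.374
      = 0.0755955 + 0.0556738 + 0.0245664 + 0.0262174 = 0.1820531

P(E) ≈ 0.1821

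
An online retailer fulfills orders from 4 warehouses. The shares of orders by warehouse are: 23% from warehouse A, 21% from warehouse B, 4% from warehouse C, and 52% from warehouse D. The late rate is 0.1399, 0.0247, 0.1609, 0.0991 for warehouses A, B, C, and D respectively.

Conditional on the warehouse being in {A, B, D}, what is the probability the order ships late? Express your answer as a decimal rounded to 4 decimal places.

0.0926

Let S = {A, B, D}.
P(S) = 0.23 + 0.21 + 0.52 = 0.96.
P(L ∩ S) = 0.1399·0.23 + 0.0247·0.21 + 0.0991·0.52 = 0.032177 + 0.005187 + 0.051532 = 0.088896.
P(L | S) = 0.088896 / 0.96 = 0.092600…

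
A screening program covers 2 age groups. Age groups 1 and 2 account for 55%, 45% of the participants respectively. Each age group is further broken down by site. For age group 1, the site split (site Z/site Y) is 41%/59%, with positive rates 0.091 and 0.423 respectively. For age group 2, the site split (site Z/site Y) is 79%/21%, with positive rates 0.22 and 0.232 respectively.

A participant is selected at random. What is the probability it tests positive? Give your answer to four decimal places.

0.2579

P(T|1) = 0.41·0.091 + 0.59·0.423 = 0.03731 + 0.24957 = 0.28688
P(T|2) = 0.79·0.22 + 0.21·0.232 = 0.1738 + 0.04872 = 0.22252
By total probability over the outer partition,
P(T) = 0.55·0.28688 + 0.45·0.22252
      = 0.157784 + 0.100134 = 0.257918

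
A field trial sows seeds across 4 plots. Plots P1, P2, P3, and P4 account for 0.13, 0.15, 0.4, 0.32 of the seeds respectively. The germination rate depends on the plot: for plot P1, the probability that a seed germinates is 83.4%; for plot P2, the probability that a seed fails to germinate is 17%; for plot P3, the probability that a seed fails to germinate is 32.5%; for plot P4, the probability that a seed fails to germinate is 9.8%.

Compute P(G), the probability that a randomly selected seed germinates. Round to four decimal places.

P(G|P2) = 1 − 0.17 = 0.83.
P(G|P3) = 1 − 0.325 = 0.675.
P(G|P4) = 1 − 0.098 = 0.902.
P(G) = P(G|P1)·P(P1) + P(G|P2)·P(P2) + P(G|P3)·P(P3) + P(G|P4)·P(P4)
      = 0.834·0.13 + 0.83·0.15 + 0.675·0.4 + 0.902·0.32
      = 0.10842 + 0.1245 + 0.27 + 0.28864 = 0.79156

P(G) ≈ 0.7916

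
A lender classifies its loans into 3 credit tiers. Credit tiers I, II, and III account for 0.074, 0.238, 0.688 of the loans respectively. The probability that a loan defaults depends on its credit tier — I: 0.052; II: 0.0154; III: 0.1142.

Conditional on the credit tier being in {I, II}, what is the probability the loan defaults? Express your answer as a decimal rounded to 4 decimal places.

Let S = {I, II}.
P(S) = 0.074 + 0.238 = 0.312.
P(D ∩ S) = 0.052·0.074 + 0.0154·0.238 = 0.003848 + 0.0036652 = 0.0075132.
P(D | S) = 0.0075132 / 0.312 = 0.024081…

P(D|S) ≈ 0.0241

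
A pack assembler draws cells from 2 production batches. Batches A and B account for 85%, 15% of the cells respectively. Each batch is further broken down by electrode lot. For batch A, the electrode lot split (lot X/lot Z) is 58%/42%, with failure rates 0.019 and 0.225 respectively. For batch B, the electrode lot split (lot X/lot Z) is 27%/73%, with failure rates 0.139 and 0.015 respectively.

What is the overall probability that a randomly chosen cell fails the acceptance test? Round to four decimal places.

P(F|A) = 0.58·0.019 + 0.42·0.225 = 0.01102 + 0.0945 = 0.10552
P(F|B) = 0.27·0.139 + 0.73·0.015 = 0.03753 + 0.01095 = 0.04848
By total probability over the outer partition,
P(F) = 0.85·0.10552 + 0.15·0.04848
      = 0.089692 + 0.007272 = 0.096964

0.0970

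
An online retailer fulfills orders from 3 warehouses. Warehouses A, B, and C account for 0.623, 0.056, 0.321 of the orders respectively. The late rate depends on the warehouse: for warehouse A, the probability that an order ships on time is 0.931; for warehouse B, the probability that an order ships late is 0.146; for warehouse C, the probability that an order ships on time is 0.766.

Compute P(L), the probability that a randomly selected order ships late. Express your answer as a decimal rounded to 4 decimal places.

P(L|A) = 1 − 0.931 = 0.069.
P(L|C) = 1 − 0.766 = 0.234.
By the law of total probability,
P(L) = P(L|A)·P(A) + P(L|B)·P(B) + P(L|C)·P(C)
      = 0.069·0.623 + 0.146·0.056 + 0.234·0.321
      = 0.042987 + 0.008176 + 0.075114 = 0.126277

P(L) ≈ 0.1263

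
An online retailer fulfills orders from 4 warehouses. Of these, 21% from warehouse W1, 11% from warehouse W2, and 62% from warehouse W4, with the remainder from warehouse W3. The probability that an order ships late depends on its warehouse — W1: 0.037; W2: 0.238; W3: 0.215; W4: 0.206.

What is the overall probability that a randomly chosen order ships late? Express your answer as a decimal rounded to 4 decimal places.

P(W3) = 1 − (0.21 + 0.11 + 0.62) = 0.06.
Using total probability over the partition,
P(L) = P(L|W1)·P(W1) + P(L|W2)·P(W2) + P(L|W3)·P(W3) + P(L|W4)·P(W4)
      = 0.037·0.21 + 0.238·0.11 + 0.215·0.06 + 0.206·0.62
      = 0.00777 + 0.02618 + 0.0129 + 0.12772 = 0.17457

0.1746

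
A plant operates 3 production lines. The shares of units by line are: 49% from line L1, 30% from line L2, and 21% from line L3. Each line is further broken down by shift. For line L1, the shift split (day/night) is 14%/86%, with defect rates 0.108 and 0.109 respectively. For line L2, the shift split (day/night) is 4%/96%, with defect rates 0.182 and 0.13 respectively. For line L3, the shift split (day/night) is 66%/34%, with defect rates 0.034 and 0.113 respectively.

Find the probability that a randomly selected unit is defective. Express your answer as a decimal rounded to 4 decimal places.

P(D) ≈ 0.1057

P(D|L1) = 0.14·0.108 + 0.86·0.109 = 0.01512 + 0.09374 = 0.10886
P(D|L2) = 0.04·0.182 + 0.96·0.13 = 0.00728 + 0.1248 = 0.13208
P(D|L3) = 0.66·0.034 + 0.34·0.113 = 0.02244 + 0.03842 = 0.06086
Then overall,
P(D) = 0.49·0.10886 + 0.3·0.13208 + 0.21·0.06086
      = 0.0533414 + 0.039624 + 0.0127806 = 0.105746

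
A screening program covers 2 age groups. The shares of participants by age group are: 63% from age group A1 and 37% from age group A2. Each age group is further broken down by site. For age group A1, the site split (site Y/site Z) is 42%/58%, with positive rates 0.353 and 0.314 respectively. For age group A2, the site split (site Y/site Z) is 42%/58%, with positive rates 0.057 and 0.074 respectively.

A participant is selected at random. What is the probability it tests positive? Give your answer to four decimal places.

P(T|A1) = 0.42·0.353 + 0.58·0.314 = 0.14826 + 0.18212 = 0.33038
P(T|A2) = 0.42·0.057 + 0.58·0.074 = 0.02394 + 0.04292 = 0.06686
By total probability over the outer partition,
P(T) = 0.63·0.33038 + 0.37·0.06686
      = 0.2081394 + 0.0247382 = 0.2328776

P(T) ≈ 0.2329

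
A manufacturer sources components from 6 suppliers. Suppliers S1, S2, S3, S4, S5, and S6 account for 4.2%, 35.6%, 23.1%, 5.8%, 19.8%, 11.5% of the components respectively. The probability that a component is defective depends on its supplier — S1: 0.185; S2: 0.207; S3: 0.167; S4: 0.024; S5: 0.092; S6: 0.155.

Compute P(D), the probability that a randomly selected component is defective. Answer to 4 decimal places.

P(D) = P(D|S1)·P(S1) + P(D|S2)·P(S2) + P(D|S3)·P(S3) + P(D|S4)·P(S4) + P(D|S5)·P(S5) + P(D|S6)·P(S6)
      = 0.185·0.042 + 0.207·0.356 + 0.167·0.231 + 0.024·0.058 + 0.092·0.198 + 0.155·0.115
      = 0.00777 + 0.073692 + 0.038577 + 0.001392 + 0.018216 + 0.017825 = 0.157472

P(D) ≈ 0.1575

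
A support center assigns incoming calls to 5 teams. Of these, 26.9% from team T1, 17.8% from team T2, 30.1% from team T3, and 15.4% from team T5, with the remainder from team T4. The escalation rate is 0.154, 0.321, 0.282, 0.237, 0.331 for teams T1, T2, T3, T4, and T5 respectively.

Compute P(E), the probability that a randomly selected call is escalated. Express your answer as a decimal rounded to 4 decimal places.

P(T4) = 1 − (0.269 + 0.178 + 0.301 + 0.154) = 0.098.
P(E) = P(E|T1)·P(T1) + P(E|T2)·P(T2) + P(E|T3)·P(T3) + P(E|T4)·P(T4) + P(E|T5)·P(T5)
      = 0.154·0.269 + 0.321·0.178 + 0.282·0.301 + 0.237·0.098 + 0.331·0.154
      = 0.041426 + 0.057138 + 0.084882 + 0.023226 + 0.050974 = 0.257646

P(E) ≈ 0.2576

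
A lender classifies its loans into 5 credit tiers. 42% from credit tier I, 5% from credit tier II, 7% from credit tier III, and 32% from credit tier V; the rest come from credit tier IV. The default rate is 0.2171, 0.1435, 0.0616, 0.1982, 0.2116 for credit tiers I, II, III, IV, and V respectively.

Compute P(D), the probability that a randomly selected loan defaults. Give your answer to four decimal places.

P(D) ≈ 0.1981

P(IV) = 1 − (0.42 + 0.05 + 0.07 + 0.32) = 0.14.
By the law of total probability,
P(D) = P(D|I)·P(I) + P(D|II)·P(II) + P(D|III)·P(III) + P(D|IV)·P(IV) + P(D|V)·P(V)
      = 0.2171·0.42 + 0.1435·0.05 + 0.0616·0.07 + 0.1982·0.14 + 0.2116·0.32
      = 0.091182 + 0.007175 + 0.004312 + 0.027748 + 0.067712 = 0.198129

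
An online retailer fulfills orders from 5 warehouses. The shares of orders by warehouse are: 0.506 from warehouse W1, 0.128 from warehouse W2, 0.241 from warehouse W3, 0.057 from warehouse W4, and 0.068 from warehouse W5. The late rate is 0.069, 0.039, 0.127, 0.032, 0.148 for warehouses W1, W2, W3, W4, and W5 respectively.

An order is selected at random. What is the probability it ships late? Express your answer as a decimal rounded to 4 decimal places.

P(L) = P(L|W1)·P(W1) + P(L|W2)·P(W2) + P(L|W3)·P(W3) + P(L|W4)·P(W4) + P(L|W5)·P(W5)
      = 0.069·0.506 + 0.039·0.128 + 0.127·0.241 + 0.032·0.057 + 0.148·0.068
      = 0.034914 + 0.004992 + 0.030607 + 0.001824 + 0.010064 = 0.082401

P(L) ≈ 0.0824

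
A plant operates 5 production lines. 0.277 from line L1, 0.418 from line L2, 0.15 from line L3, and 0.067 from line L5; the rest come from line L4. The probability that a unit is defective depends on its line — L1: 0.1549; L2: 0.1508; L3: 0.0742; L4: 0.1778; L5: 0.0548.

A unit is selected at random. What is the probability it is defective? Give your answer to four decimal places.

0.1364

P(L4) = 1 − (0.277 + 0.418 + 0.15 + 0.067) = 0.088.
P(D) = P(D|L1)·P(L1) + P(D|L2)·P(L2) + P(D|L3)·P(L3) + P(D|L4)·P(L4) + P(D|L5)·P(L5)
      = 0.1549·0.277 + 0.1508·0.418 + 0.0742·0.15 + 0.1778·0.088 + 0.0548·0.067
      = 0.0429073 + 0.0630344 + 0.01113 + 0.0156464 + 0.0036716 = 0.1363897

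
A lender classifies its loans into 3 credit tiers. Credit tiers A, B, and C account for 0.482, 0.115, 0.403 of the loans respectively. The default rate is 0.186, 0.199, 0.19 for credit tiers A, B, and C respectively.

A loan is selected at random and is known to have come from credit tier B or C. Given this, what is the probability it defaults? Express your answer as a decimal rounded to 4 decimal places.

Let S = {B, C}.
P(S) = 0.115 + 0.403 = 0.518.
P(D ∩ S) = 0.199·0.115 + 0.19·0.403 = 0.022885 + 0.07657 = 0.099455.
P(D | S) = 0.099455 / 0.518 = 0.191998…

P(D|S) ≈ 0.1920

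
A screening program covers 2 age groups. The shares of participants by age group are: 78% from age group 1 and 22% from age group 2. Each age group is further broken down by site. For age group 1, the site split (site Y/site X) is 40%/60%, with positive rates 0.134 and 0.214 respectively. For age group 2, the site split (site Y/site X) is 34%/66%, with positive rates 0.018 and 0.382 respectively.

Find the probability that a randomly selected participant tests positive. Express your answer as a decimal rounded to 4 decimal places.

P(T) ≈ 0.1988

P(T|1) = 0.4·0.134 + 0.6·0.214 = 0.0536 + 0.1284 = 0.182
P(T|2) = 0.34·0.018 + 0.66·0.382 = 0.00612 + 0.25212 = 0.25824
By total probability over the outer partition,
P(T) = 0.78·0.182 + 0.22·0.25824
      = 0.14196 + 0.0568128 = 0.1987728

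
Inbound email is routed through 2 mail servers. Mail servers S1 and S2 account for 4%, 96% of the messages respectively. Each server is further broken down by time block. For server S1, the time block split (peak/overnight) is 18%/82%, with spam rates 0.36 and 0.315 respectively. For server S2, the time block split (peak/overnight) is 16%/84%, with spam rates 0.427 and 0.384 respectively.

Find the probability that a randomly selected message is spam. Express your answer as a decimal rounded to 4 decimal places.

P(S|S1) = 0.18·0.36 + 0.82·0.315 = 0.0648 + 0.2583 = 0.3231
P(S|S2) = 0.16·0.427 + 0.84·0.384 = 0.06832 + 0.32256 = 0.39088
Then overall,
P(S) = 0.04·0.3231 + 0.96·0.39088
      = 0.012924 + 0.3752448 = 0.3881688

P(S) ≈ 0.3882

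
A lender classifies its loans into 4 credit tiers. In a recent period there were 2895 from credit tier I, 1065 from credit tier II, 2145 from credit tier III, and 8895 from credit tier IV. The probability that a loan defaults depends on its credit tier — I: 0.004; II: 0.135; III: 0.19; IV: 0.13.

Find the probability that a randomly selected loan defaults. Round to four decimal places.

P(D) ≈ 0.1146

Total: 2895 + 1065 + 2145 + 8895 = 15000.
P(I) = 2895/15000 = 0.193. P(II) = 1065/15000 = 0.071. P(III) = 2145/15000 = 0.143. P(IV) = 8895/15000 = 0.593.
P(D) = P(D|I)·P(I) + P(D|II)·P(II) + P(D|III)·P(III) + P(D|IV)·P(IV)
      = 0.004·0.193 + 0.135·0.071 + 0.19·0.143 + 0.13·0.593
      = 0.000772 + 0.009585 + 0.02717 + 0.07709 = 0.114617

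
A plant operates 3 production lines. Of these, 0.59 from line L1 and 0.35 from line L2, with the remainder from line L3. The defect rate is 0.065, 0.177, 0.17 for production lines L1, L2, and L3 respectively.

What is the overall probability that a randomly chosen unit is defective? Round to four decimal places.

P(L3) = 1 − (0.59 + 0.35) = 0.06.
By the law of total probability,
P(D) = P(D|L1)·P(L1) + P(D|L2)·P(L2) + P(D|L3)·P(L3)
      = 0.065·0.59 + 0.177·0.35 + 0.17·0.06
      = 0.03835 + 0.06195 + 0.0102 = 0.1105

0.1105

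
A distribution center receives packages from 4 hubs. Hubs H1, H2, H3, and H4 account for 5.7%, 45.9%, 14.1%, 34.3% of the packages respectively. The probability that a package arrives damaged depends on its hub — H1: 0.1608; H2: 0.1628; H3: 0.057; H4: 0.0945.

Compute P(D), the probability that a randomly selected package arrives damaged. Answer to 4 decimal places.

P(D) ≈ 0.1243

P(D) = P(D|H1)·P(H1) + P(D|H2)·P(H2) + P(D|H3)·P(H3) + P(D|H4)·P(H4)
      = 0.1608·0.057 + 0.1628·0.459 + 0.057·0.141 + 0.0945·0.343
      = 0.0091656 + 0.0747252 + 0.008037 + 0.0324135 = 0.1243413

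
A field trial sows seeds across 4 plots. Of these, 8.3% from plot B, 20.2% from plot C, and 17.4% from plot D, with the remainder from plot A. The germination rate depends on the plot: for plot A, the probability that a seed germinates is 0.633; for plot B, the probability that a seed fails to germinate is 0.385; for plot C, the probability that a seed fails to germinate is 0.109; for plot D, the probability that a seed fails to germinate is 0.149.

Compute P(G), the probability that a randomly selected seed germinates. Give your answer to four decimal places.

P(A) = 1 − (0.083 + 0.202 + 0.174) = 0.541.
P(G|B) = 1 − 0.385 = 0.615.
P(G|C) = 1 − 0.109 = 0.891.
P(G|D) = 1 − 0.149 = 0.851.
By the law of total probability,
P(G) = P(G|A)·P(A) + P(G|B)·P(B) + P(G|C)·P(C) + P(G|D)·P(D)
      = 0.633·0.541 + 0.615·0.083 + 0.891·0.202 + 0.851·0.174
      = 0.342453 + 0.051045 + 0.179982 + 0.148074 = 0.721554

P(G) ≈ 0.7216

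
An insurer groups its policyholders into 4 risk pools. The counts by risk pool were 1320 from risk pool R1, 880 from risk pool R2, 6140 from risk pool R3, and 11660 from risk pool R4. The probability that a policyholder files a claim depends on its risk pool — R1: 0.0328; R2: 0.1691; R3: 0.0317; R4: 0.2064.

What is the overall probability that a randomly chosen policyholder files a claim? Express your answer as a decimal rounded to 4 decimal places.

Total: 1320 + 880 + 6140 + 11660 = 20000.
P(R1) = 1320/20000 = 0.066. P(R2) = 880/20000 = 0.044. P(R3) = 6140/20000 = 0.307. P(R4) = 11660/20000 = 0.583.
P(C) = P(C|R1)·P(R1) + P(C|R2)·P(R2) + P(C|R3)·P(R3) + P(C|R4)·P(R4)
      = 0.0328·0.066 + 0.1691·0.044 + 0.0317·0.307 + 0.2064·0.583
      = 0.0021648 + 0.0074404 + 0.0097319 + 0.1203312 = 0.1396683

P(C) ≈ 0.1397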